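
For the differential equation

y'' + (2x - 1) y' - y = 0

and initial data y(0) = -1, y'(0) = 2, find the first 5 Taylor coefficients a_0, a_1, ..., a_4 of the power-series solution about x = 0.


Ansatz: y(x) = sum_{n>=0} a_n x^n, so y'(x) = sum_{n>=1} n a_n x^(n-1) and y''(x) = sum_{n>=2} n(n-1) a_n x^(n-2).
Substitute into P(x) y'' + Q(x) y' + R(x) y = 0 with P(x) = 1, Q(x) = 2x - 1, R(x) = -1, and match powers of x.
Initial conditions: a_0 = -1, a_1 = 2.
Setting the coefficient of each power of x to zero and solving order by order (substituting the coefficients already found):
  x^0: 2 a_2 - a_1 - a_0 = 0  ->  2 a_2 = a_1 + a_0 = 1  ->  a_2 = 1/2
  x^1: 6 a_3 - 2 a_2 + a_1 = 0  ->  6 a_3 = 2 a_2 - a_1 = -1  ->  a_3 = -1/6
  x^2: 12 a_4 - 3 a_3 + 3 a_2 = 0  ->  12 a_4 = 3 a_3 - 3 a_2 = -2  ->  a_4 = -1/6
Truncated series: y(x) = -1 + 2 x + (1/2) x^2 - (1/6) x^3 - (1/6) x^4 + O(x^5).

a_0 = -1; a_1 = 2; a_2 = 1/2; a_3 = -1/6; a_4 = -1/6


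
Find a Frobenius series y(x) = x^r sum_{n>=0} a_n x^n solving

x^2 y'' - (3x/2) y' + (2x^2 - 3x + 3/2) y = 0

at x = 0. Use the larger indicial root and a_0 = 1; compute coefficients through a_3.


Write in Frobenius form y'' + (p(x)/x) y' + (q(x)/x^2) y = 0:
  p(x) = -3/2,  q(x) = 2x^2 - 3x + 3/2.
Indicial equation: r(r-1) + (-3/2) r + (3/2) = 0 -> roots r_1 = 3/2, r_2 = 1.
Take r = r_1 = 3/2. Let y(x) = x^r sum_{n>=0} a_n x^n with a_0 = 1.
Substitute y = x^r sum a_n x^n and match x^{r+n}. The recurrence is
  D(n) a_n - 3 a_{n-1} + 2 a_{n-2} = 0,  where D(n) = (r+n)(r+n-1) + (-3/2)(r+n) + (3/2).
  a_n = [3 a_{n-1} - 2 a_{n-2}] / D(n).
Since the indicial polynomial factors as (r - r_1)(r - r_2), D(n) = (r_1 + n - r_1)(r_1 + n - r_2) = n(n + 1/2).
Evaluating step by step (a_0 = 1):
  n = 1: D(1) = 1(1 + 1/2) = 3/2; numerator = 3(1) = 3; a_1 = (3)/(3/2) = 2
  n = 2: D(2) = 2(2 + 1/2) = 5; numerator = 3(2) - 2(1) = 4; a_2 = (4)/(5) = 4/5
  n = 3: D(3) = 3(3 + 1/2) = 21/2; numerator = 3(4/5) - 2(2) = -8/5; a_3 = (-8/5)/(21/2) = -16/105

r = 3/2; a_0 = 1; a_1 = 2; a_2 = 4/5; a_3 = -16/105


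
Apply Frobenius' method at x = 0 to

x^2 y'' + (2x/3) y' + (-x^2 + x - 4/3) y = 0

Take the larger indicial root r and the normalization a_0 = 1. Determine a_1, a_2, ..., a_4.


Write in Frobenius form y'' + (p(x)/x) y' + (q(x)/x^2) y = 0:
  p(x) = 2/3,  q(x) = -x^2 + x - 4/3.
Indicial equation: r(r-1) + (2/3) r + (-4/3) = 0 -> roots r_1 = 4/3, r_2 = -1.
Take r = r_1 = 4/3. Let y(x) = x^r sum_{n>=0} a_n x^n with a_0 = 1.
Substitute y = x^r sum a_n x^n and match x^{r+n}. The recurrence is
  D(n) a_n + 1 a_{n-1} - 1 a_{n-2} = 0,  where D(n) = (r+n)(r+n-1) + (2/3)(r+n) + (-4/3).
  a_n = [-1 a_{n-1} + 1 a_{n-2}] / D(n).
Since the indicial polynomial factors as (r - r_1)(r - r_2), D(n) = (r_1 + n - r_1)(r_1 + n - r_2) = n(n + 7/3).
Evaluating step by step (a_0 = 1):
  n = 1: D(1) = 1(1 + 7/3) = 10/3; numerator = -1(1) = -1; a_1 = (-1)/(10/3) = -3/10
  n = 2: D(2) = 2(2 + 7/3) = 26/3; numerator = -1(-3/10) + 1(1) = 13/10; a_2 = (13/10)/(26/3) = 3/20
  n = 3: D(3) = 3(3 + 7/3) = 16; numerator = -1(3/20) + 1(-3/10) = -9/20; a_3 = (-9/20)/(16) = -9/320
  n = 4: D(4) = 4(4 + 7/3) = 76/3; numerator = -1(-9/320) + 1(3/20) = 57/320; a_4 = (57/320)/(76/3) = 9/1280

r = 4/3; a_0 = 1; a_1 = -3/10; a_2 = 3/20; a_3 = -9/320; a_4 = 9/1280


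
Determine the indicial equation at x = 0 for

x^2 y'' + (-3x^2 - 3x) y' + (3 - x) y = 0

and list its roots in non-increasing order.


Divide by x^2 to reach normal form y'' + P_1(x) y' + P_2(x) y = 0 with P_1(x) = -3 - 3/x and P_2(x) = -1/x + 3/x^2.
x = 0 is a singular point because the y'-coefficient -3 - 3/x has a pole at x = 0 and the y-coefficient -1/x + 3/x^2 has a pole at x = 0.
It is a regular singular point because x P_1(x) = p(x) = -3x - 3 and x^2 P_2(x) = q(x) = 3 - x are polynomials, hence analytic at x = 0.
p(0) = -3,  q(0) = 3.
Indicial equation: r(r-1) + p(0) r + q(0) = 0, i.e. r^2 + (p(0) - 1) r + q(0) = 0, i.e. r^2 - 4 r + 3 = 0.
Discriminant: (-4)^2 - 4(3) = 4, so r = (4 ± 2)/2.
Solving: r_1 = 3, r_2 = 1.

indicial: r^2 - 4 r + 3 = 0; roots r_1 = 3, r_2 = 1


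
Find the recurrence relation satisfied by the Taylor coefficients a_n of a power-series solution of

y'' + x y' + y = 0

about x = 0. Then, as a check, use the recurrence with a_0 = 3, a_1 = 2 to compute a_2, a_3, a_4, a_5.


Substitute y = sum_n a_n x^n.
y''(x) has coefficient (n+2)(n+1) a_{n+2} at x^n;
x y'(x) has coefficient n a_n at x^n (shift);
y(x) has coefficient 1 a_n at x^n.
Matching x^n: (n+2)(n+1) a_{n+2} + (n + 1) a_n = 0.
Thus a_{n+2} = (-n - 1) / ((n+1)(n+2)) * a_n.

Check with a_0 = 3, a_1 = 2 (apply the recurrence for n = 0, 1, 2, 3): a_0 = 3, a_1 = 2, a_2 = -3/2, a_3 = -2/3, a_4 = 3/8, a_5 = 2/15.

a_(n+2) = (-n - 1) / ((n+1)(n+2)) * a_n; check: a_0 = 3, a_1 = 2, a_2 = -3/2, a_3 = -2/3, a_4 = 3/8, a_5 = 2/15


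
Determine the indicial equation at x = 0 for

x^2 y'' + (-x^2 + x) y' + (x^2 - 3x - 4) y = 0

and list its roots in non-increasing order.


Divide by x^2 to reach normal form y'' + P_1(x) y' + P_2(x) y = 0 with P_1(x) = -1 + 1/x and P_2(x) = 1 - 3/x - 4/x^2.
x = 0 is a singular point because the y'-coefficient -1 + 1/x has a pole at x = 0 and the y-coefficient 1 - 3/x - 4/x^2 has a pole at x = 0.
It is a regular singular point because x P_1(x) = p(x) = 1 - x and x^2 P_2(x) = q(x) = x^2 - 3x - 4 are polynomials, hence analytic at x = 0.
p(0) = 1,  q(0) = -4.
Indicial equation: r(r-1) + p(0) r + q(0) = 0, i.e. r^2 + (p(0) - 1) r + q(0) = 0, i.e. r^2 - 4 = 0.
Discriminant: (0)^2 - 4(-4) = 16, so r = (0 ± 4)/2.
Solving: r_1 = 2, r_2 = -2.

indicial: r^2 - 4 = 0; roots r_1 = 2, r_2 = -2


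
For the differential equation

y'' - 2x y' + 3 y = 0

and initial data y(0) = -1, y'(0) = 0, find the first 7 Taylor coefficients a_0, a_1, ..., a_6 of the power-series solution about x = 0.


Ansatz: y(x) = sum_{n>=0} a_n x^n, so y'(x) = sum_{n>=1} n a_n x^(n-1) and y''(x) = sum_{n>=2} n(n-1) a_n x^(n-2).
Substitute into P(x) y'' + Q(x) y' + R(x) y = 0 with P(x) = 1, Q(x) = -2x, R(x) = 3, and match powers of x.
Initial conditions: a_0 = -1, a_1 = 0.
Setting the coefficient of each power of x to zero and solving order by order (substituting the coefficients already found):
  x^0: 2 a_2 + 3 a_0 = 0  ->  2 a_2 = -3 a_0 = 3  ->  a_2 = 3/2
  x^1: 6 a_3 + a_1 = 0  ->  6 a_3 = -a_1 = 0  ->  a_3 = 0
  x^2: 12 a_4 - a_2 = 0  ->  12 a_4 = a_2 = 3/2  ->  a_4 = 1/8
  x^3: 20 a_5 - 3 a_3 = 0  ->  20 a_5 = 3 a_3 = 0  ->  a_5 = 0
  x^4: 30 a_6 - 5 a_4 = 0  ->  30 a_6 = 5 a_4 = 5/8  ->  a_6 = 1/48
Truncated series: y(x) = -1 + (3/2) x^2 + (1/8) x^4 + (1/48) x^6 + O(x^7).

a_0 = -1; a_1 = 0; a_2 = 3/2; a_3 = 0; a_4 = 1/8; a_5 = 0; a_6 = 1/48


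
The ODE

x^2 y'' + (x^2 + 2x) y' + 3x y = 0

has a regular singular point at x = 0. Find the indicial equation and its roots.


Divide by x^2 to reach normal form y'' + P_1(x) y' + P_2(x) y = 0 with P_1(x) = 1 + 2/x and P_2(x) = 3/x.
x = 0 is a singular point because the y'-coefficient 1 + 2/x has a pole at x = 0 and the y-coefficient 3/x has a pole at x = 0.
It is a regular singular point because x P_1(x) = p(x) = x + 2 and x^2 P_2(x) = q(x) = 3x are polynomials, hence analytic at x = 0.
p(0) = 2,  q(0) = 0.
Indicial equation: r(r-1) + p(0) r + q(0) = 0, i.e. r^2 + (p(0) - 1) r + q(0) = 0, i.e. r^2 + 1 r = 0.
Discriminant: (1)^2 - 4(0) = 1, so r = (-1 ± 1)/2.
Solving: r_1 = 0, r_2 = -1.

indicial: r^2 + 1 r = 0; roots r_1 = 0, r_2 = -1


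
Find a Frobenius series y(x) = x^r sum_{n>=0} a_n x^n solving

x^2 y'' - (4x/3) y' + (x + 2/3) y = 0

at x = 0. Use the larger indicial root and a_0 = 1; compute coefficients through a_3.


Write in Frobenius form y'' + (p(x)/x) y' + (q(x)/x^2) y = 0:
  p(x) = -4/3,  q(x) = x + 2/3.
Indicial equation: r(r-1) + (-4/3) r + (2/3) = 0 -> roots r_1 = 2, r_2 = 1/3.
Take r = r_1 = 2. Let y(x) = x^r sum_{n>=0} a_n x^n with a_0 = 1.
Substitute y = x^r sum a_n x^n and match x^{r+n}. The recurrence is
  D(n) a_n + 1 a_{n-1} = 0,  where D(n) = (r+n)(r+n-1) + (-4/3)(r+n) + (2/3).
  a_n = -1 / D(n) * a_{n-1}.
Since the indicial polynomial factors as (r - r_1)(r - r_2), D(n) = (r_1 + n - r_1)(r_1 + n - r_2) = n(n + 5/3).
Evaluating step by step (a_0 = 1):
  n = 1: D(1) = 1(1 + 5/3) = 8/3; numerator = -1(1) = -1; a_1 = (-1)/(8/3) = -3/8
  n = 2: D(2) = 2(2 + 5/3) = 22/3; numerator = -1(-3/8) = 3/8; a_2 = (3/8)/(22/3) = 9/176
  n = 3: D(3) = 3(3 + 5/3) = 14; numerator = -1(9/176) = -9/176; a_3 = (-9/176)/(14) = -9/2464

r = 2; a_0 = 1; a_1 = -3/8; a_2 = 9/176; a_3 = -9/2464


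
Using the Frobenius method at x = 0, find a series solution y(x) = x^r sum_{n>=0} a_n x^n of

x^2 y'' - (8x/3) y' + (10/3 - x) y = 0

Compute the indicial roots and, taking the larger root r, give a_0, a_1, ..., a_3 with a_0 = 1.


Write in Frobenius form y'' + (p(x)/x) y' + (q(x)/x^2) y = 0:
  p(x) = -8/3,  q(x) = 10/3 - x.
Indicial equation: r(r-1) + (-8/3) r + (10/3) = 0 -> roots r_1 = 2, r_2 = 5/3.
Take r = r_1 = 2. Let y(x) = x^r sum_{n>=0} a_n x^n with a_0 = 1.
Substitute y = x^r sum a_n x^n and match x^{r+n}. The recurrence is
  D(n) a_n - 1 a_{n-1} = 0,  where D(n) = (r+n)(r+n-1) + (-8/3)(r+n) + (10/3).
  a_n = 1 / D(n) * a_{n-1}.
Since the indicial polynomial factors as (r - r_1)(r - r_2), D(n) = (r_1 + n - r_1)(r_1 + n - r_2) = n(n + 1/3).
Evaluating step by step (a_0 = 1):
  n = 1: D(1) = 1(1 + 1/3) = 4/3; numerator = 1(1) = 1; a_1 = (1)/(4/3) = 3/4
  n = 2: D(2) = 2(2 + 1/3) = 14/3; numerator = 1(3/4) = 3/4; a_2 = (3/4)/(14/3) = 9/56
  n = 3: D(3) = 3(3 + 1/3) = 10; numerator = 1(9/56) = 9/56; a_3 = (9/56)/(10) = 9/560

r = 2; a_0 = 1; a_1 = 3/4; a_2 = 9/56; a_3 = 9/560


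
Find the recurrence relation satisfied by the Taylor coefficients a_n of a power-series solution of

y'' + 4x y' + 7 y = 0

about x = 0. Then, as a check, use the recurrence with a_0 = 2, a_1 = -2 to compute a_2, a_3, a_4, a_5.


Substitute y = sum_n a_n x^n.
y''(x) has coefficient (n+2)(n+1) a_{n+2} at x^n;
4 x y'(x) has coefficient 4 n a_n at x^n (shift);
7 y(x) has coefficient 7 a_n at x^n.
Matching x^n: (n+2)(n+1) a_{n+2} + (4n + 7) a_n = 0.
Thus a_{n+2} = (-4n - 7) / ((n+1)(n+2)) * a_n.

Check with a_0 = 2, a_1 = -2 (apply the recurrence for n = 0, 1, 2, 3): a_0 = 2, a_1 = -2, a_2 = -7, a_3 = 11/3, a_4 = 35/4, a_5 = -209/60.

a_(n+2) = (-4n - 7) / ((n+1)(n+2)) * a_n; check: a_0 = 2, a_1 = -2, a_2 = -7, a_3 = 11/3, a_4 = 35/4, a_5 = -209/60


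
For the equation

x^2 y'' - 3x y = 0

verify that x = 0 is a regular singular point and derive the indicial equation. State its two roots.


Divide by x^2 to reach normal form y'' + P_1(x) y' + P_2(x) y = 0 with P_1(x) = 0 and P_2(x) = -3/x.
x = 0 is a singular point because the y-coefficient -3/x has a pole at x = 0.
It is a regular singular point because x P_1(x) = p(x) = 0 and x^2 P_2(x) = q(x) = -3x are polynomials, hence analytic at x = 0.
p(0) = 0,  q(0) = 0.
Indicial equation: r(r-1) + p(0) r + q(0) = 0, i.e. r^2 + (p(0) - 1) r + q(0) = 0, i.e. r^2 - 1 r = 0.
Discriminant: (-1)^2 - 4(0) = 1, so r = (1 ± 1)/2.
Solving: r_1 = 1, r_2 = 0.

indicial: r^2 - 1 r = 0; roots r_1 = 1, r_2 = 0


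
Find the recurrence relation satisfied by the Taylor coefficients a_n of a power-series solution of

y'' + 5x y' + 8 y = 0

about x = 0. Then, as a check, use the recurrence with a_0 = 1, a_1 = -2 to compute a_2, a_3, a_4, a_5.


Substitute y = sum_n a_n x^n.
y''(x) has coefficient (n+2)(n+1) a_{n+2} at x^n;
5 x y'(x) has coefficient 5 n a_n at x^n (shift);
8 y(x) has coefficient 8 a_n at x^n.
Matching x^n: (n+2)(n+1) a_{n+2} + (5n + 8) a_n = 0.
Thus a_{n+2} = (-5n - 8) / ((n+1)(n+2)) * a_n.

Check with a_0 = 1, a_1 = -2 (apply the recurrence for n = 0, 1, 2, 3): a_0 = 1, a_1 = -2, a_2 = -4, a_3 = 13/3, a_4 = 6, a_5 = -299/60.

a_(n+2) = (-5n - 8) / ((n+1)(n+2)) * a_n; check: a_0 = 1, a_1 = -2, a_2 = -4, a_3 = 13/3, a_4 = 6, a_5 = -299/60


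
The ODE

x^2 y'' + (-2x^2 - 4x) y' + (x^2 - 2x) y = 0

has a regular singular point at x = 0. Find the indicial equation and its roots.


Divide by x^2 to reach normal form y'' + P_1(x) y' + P_2(x) y = 0 with P_1(x) = -2 - 4/x and P_2(x) = 1 - 2/x.
x = 0 is a singular point because the y'-coefficient -2 - 4/x has a pole at x = 0 and the y-coefficient 1 - 2/x has a pole at x = 0.
It is a regular singular point because x P_1(x) = p(x) = -2x - 4 and x^2 P_2(x) = q(x) = x^2 - 2x are polynomials, hence analytic at x = 0.
p(0) = -4,  q(0) = 0.
Indicial equation: r(r-1) + p(0) r + q(0) = 0, i.e. r^2 + (p(0) - 1) r + q(0) = 0, i.e. r^2 - 5 r = 0.
Discriminant: (-5)^2 - 4(0) = 25, so r = (5 ± 5)/2.
Solving: r_1 = 5, r_2 = 0.

indicial: r^2 - 5 r = 0; roots r_1 = 5, r_2 = 0


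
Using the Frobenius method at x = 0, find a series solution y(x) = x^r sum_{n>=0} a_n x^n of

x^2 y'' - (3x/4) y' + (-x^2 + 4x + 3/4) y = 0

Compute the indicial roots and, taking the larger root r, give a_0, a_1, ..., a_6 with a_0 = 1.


Write in Frobenius form y'' + (p(x)/x) y' + (q(x)/x^2) y = 0:
  p(x) = -3/4,  q(x) = -x^2 + 4x + 3/4.
Indicial equation: r(r-1) + (-3/4) r + (3/4) = 0 -> roots r_1 = 1, r_2 = 3/4.
Take r = r_1 = 1. Let y(x) = x^r sum_{n>=0} a_n x^n with a_0 = 1.
Substitute y = x^r sum a_n x^n and match x^{r+n}. The recurrence is
  D(n) a_n + 4 a_{n-1} - 1 a_{n-2} = 0,  where D(n) = (r+n)(r+n-1) + (-3/4)(r+n) + (3/4).
  a_n = [-4 a_{n-1} + 1 a_{n-2}] / D(n).
Since the indicial polynomial factors as (r - r_1)(r - r_2), D(n) = (r_1 + n - r_1)(r_1 + n - r_2) = n(n + 1/4).
Evaluating step by step (a_0 = 1):
  n = 1: D(1) = 1(1 + 1/4) = 5/4; numerator = -4(1) = -4; a_1 = (-4)/(5/4) = -16/5
  n = 2: D(2) = 2(2 + 1/4) = 9/2; numerator = -4(-16/5) + 1(1) = 69/5; a_2 = (69/5)/(9/2) = 46/15
  n = 3: D(3) = 3(3 + 1/4) = 39/4; numerator = -4(46/15) + 1(-16/5) = -232/15; a_3 = (-232/15)/(39/4) = -928/585
  n = 4: D(4) = 4(4 + 1/4) = 17; numerator = -4(-928/585) + 1(46/15) = 5506/585; a_4 = (5506/585)/(17) = 5506/9945
  n = 5: D(5) = 5(5 + 1/4) = 105/4; numerator = -4(5506/9945) + 1(-928/585) = -840/221; a_5 = (-840/221)/(105/4) = -32/221
  n = 6: D(6) = 6(6 + 1/4) = 75/2; numerator = -4(-32/221) + 1(5506/9945) = 11266/9945; a_6 = (11266/9945)/(75/2) = 22532/745875

r = 1; a_0 = 1; a_1 = -16/5; a_2 = 46/15; a_3 = -928/585; a_4 = 5506/9945; a_5 = -32/221; a_6 = 22532/745875


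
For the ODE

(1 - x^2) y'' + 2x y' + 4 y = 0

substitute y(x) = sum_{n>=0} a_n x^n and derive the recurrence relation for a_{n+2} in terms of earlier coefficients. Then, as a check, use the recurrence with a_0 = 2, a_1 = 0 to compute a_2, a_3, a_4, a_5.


Substitute y = sum_n a_n x^n.
(1 - 1 x^2) y'' contributes (n+2)(n+1) a_{n+2} - n(n-1) a_n at x^n.
2 x y'(x) contributes 2 n a_n at x^n.
4 y(x) contributes 4 a_n at x^n.
Matching x^n: (n+2)(n+1) a_{n+2} + (-n(n-1) + 2 n + 4) a_n = 0.
Thus a_{n+2} = (n(n-1) - 2 n - 4) / ((n+1)(n+2)) * a_n.

Check with a_0 = 2, a_1 = 0 (apply the recurrence for n = 0, 1, 2, 3): a_0 = 2, a_1 = 0, a_2 = -4, a_3 = 0, a_4 = 2, a_5 = 0.

a_(n+2) = (n(n-1) - 2 n - 4) / ((n+1)(n+2)) * a_n; check: a_0 = 2, a_1 = 0, a_2 = -4, a_3 = 0, a_4 = 2, a_5 = 0


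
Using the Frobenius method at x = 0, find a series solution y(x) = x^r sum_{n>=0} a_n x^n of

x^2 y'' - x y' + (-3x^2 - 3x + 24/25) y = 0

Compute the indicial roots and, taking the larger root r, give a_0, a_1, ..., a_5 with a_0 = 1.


Write in Frobenius form y'' + (p(x)/x) y' + (q(x)/x^2) y = 0:
  p(x) = -1,  q(x) = -3x^2 - 3x + 24/25.
Indicial equation: r(r-1) + (-1) r + (24/25) = 0 -> roots r_1 = 6/5, r_2 = 4/5.
Take r = r_1 = 6/5. Let y(x) = x^r sum_{n>=0} a_n x^n with a_0 = 1.
Substitute y = x^r sum a_n x^n and match x^{r+n}. The recurrence is
  D(n) a_n - 3 a_{n-1} - 3 a_{n-2} = 0,  where D(n) = (r+n)(r+n-1) + (-1)(r+n) + (24/25).
  a_n = [3 a_{n-1} + 3 a_{n-2}] / D(n).
Since the indicial polynomial factors as (r - r_1)(r - r_2), D(n) = (r_1 + n - r_1)(r_1 + n - r_2) = n(n + 2/5).
Evaluating step by step (a_0 = 1):
  n = 1: D(1) = 1(1 + 2/5) = 7/5; numerator = 3(1) = 3; a_1 = (3)/(7/5) = 15/7
  n = 2: D(2) = 2(2 + 2/5) = 24/5; numerator = 3(15/7) + 3(1) = 66/7; a_2 = (66/7)/(24/5) = 55/28
  n = 3: D(3) = 3(3 + 2/5) = 51/5; numerator = 3(55/28) + 3(15/7) = 345/28; a_3 = (345/28)/(51/5) = 575/476
  n = 4: D(4) = 4(4 + 2/5) = 88/5; numerator = 3(575/476) + 3(55/28) = 2265/238; a_4 = (2265/238)/(88/5) = 11325/20944
  n = 5: D(5) = 5(5 + 2/5) = 27; numerator = 3(11325/20944) + 3(575/476) = 109875/20944; a_5 = (109875/20944)/(27) = 36625/188496

r = 6/5; a_0 = 1; a_1 = 15/7; a_2 = 55/28; a_3 = 575/476; a_4 = 11325/20944; a_5 = 36625/188496


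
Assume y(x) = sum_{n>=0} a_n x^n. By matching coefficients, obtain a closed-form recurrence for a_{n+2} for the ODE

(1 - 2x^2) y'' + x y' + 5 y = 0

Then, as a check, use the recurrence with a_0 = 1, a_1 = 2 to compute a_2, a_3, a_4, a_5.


Substitute y = sum_n a_n x^n.
(1 - 2 x^2) y'' contributes (n+2)(n+1) a_{n+2} - 2 n(n-1) a_n at x^n.
x y'(x) contributes n a_n at x^n.
5 y(x) contributes 5 a_n at x^n.
Matching x^n: (n+2)(n+1) a_{n+2} + (-2 n(n-1) + n + 5) a_n = 0.
Thus a_{n+2} = (2 n(n-1) - n - 5) / ((n+1)(n+2)) * a_n.

Check with a_0 = 1, a_1 = 2 (apply the recurrence for n = 0, 1, 2, 3): a_0 = 1, a_1 = 2, a_2 = -5/2, a_3 = -2, a_4 = 5/8, a_5 = -2/5.

a_(n+2) = (2 n(n-1) - n - 5) / ((n+1)(n+2)) * a_n; check: a_0 = 1, a_1 = 2, a_2 = -5/2, a_3 = -2, a_4 = 5/8, a_5 = -2/5


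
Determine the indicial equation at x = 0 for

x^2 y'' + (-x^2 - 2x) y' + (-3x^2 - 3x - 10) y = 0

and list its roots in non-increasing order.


Divide by x^2 to reach normal form y'' + P_1(x) y' + P_2(x) y = 0 with P_1(x) = -1 - 2/x and P_2(x) = -3 - 3/x - 10/x^2.
x = 0 is a singular point because the y'-coefficient -1 - 2/x has a pole at x = 0 and the y-coefficient -3 - 3/x - 10/x^2 has a pole at x = 0.
It is a regular singular point because x P_1(x) = p(x) = -x - 2 and x^2 P_2(x) = q(x) = -3x^2 - 3x - 10 are polynomials, hence analytic at x = 0.
p(0) = -2,  q(0) = -10.
Indicial equation: r(r-1) + p(0) r + q(0) = 0, i.e. r^2 + (p(0) - 1) r + q(0) = 0, i.e. r^2 - 3 r - 10 = 0.
Discriminant: (-3)^2 - 4(-10) = 49, so r = (3 ± 7)/2.
Solving: r_1 = 5, r_2 = -2.

indicial: r^2 - 3 r - 10 = 0; roots r_1 = 5, r_2 = -2


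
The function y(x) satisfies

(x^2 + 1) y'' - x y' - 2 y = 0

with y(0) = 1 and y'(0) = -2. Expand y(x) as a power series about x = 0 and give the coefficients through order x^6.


Ansatz: y(x) = sum_{n>=0} a_n x^n, so y'(x) = sum_{n>=1} n a_n x^(n-1) and y''(x) = sum_{n>=2} n(n-1) a_n x^(n-2).
Substitute into P(x) y'' + Q(x) y' + R(x) y = 0 with P(x) = x^2 + 1, Q(x) = -x, R(x) = -2, and match powers of x.
Initial conditions: a_0 = 1, a_1 = -2.
Setting the coefficient of each power of x to zero and solving order by order (substituting the coefficients already found):
  x^0: 2 a_2 - 2 a_0 = 0  ->  2 a_2 = 2 a_0 = 2  ->  a_2 = 1
  x^1: 6 a_3 - 3 a_1 = 0  ->  6 a_3 = 3 a_1 = -6  ->  a_3 = -1
  x^2: 12 a_4 - 2 a_2 = 0  ->  12 a_4 = 2 a_2 = 2  ->  a_4 = 1/6
  x^3: 20 a_5 + a_3 = 0  ->  20 a_5 = -a_3 = 1  ->  a_5 = 1/20
  x^4: 30 a_6 + 6 a_4 = 0  ->  30 a_6 = -6 a_4 = -1  ->  a_6 = -1/30
Truncated series: y(x) = 1 - 2 x + x^2 - x^3 + (1/6) x^4 + (1/20) x^5 - (1/30) x^6 + O(x^7).

a_0 = 1; a_1 = -2; a_2 = 1; a_3 = -1; a_4 = 1/6; a_5 = 1/20; a_6 = -1/30


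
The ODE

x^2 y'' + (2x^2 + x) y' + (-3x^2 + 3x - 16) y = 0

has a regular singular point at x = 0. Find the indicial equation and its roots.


Divide by x^2 to reach normal form y'' + P_1(x) y' + P_2(x) y = 0 with P_1(x) = 2 + 1/x and P_2(x) = -3 + 3/x - 16/x^2.
x = 0 is a singular point because the y'-coefficient 2 + 1/x has a pole at x = 0 and the y-coefficient -3 + 3/x - 16/x^2 has a pole at x = 0.
It is a regular singular point because x P_1(x) = p(x) = 2x + 1 and x^2 P_2(x) = q(x) = -3x^2 + 3x - 16 are polynomials, hence analytic at x = 0.
p(0) = 1,  q(0) = -16.
Indicial equation: r(r-1) + p(0) r + q(0) = 0, i.e. r^2 + (p(0) - 1) r + q(0) = 0, i.e. r^2 - 16 = 0.
Discriminant: (0)^2 - 4(-16) = 64, so r = (0 ± 8)/2.
Solving: r_1 = 4, r_2 = -4.

indicial: r^2 - 16 = 0; roots r_1 = 4, r_2 = -4


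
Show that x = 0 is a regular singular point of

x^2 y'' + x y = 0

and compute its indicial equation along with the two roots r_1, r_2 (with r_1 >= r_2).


Divide by x^2 to reach normal form y'' + P_1(x) y' + P_2(x) y = 0 with P_1(x) = 0 and P_2(x) = 1/x.
x = 0 is a singular point because the y-coefficient 1/x has a pole at x = 0.
It is a regular singular point because x P_1(x) = p(x) = 0 and x^2 P_2(x) = q(x) = x are polynomials, hence analytic at x = 0.
p(0) = 0,  q(0) = 0.
Indicial equation: r(r-1) + p(0) r + q(0) = 0, i.e. r^2 + (p(0) - 1) r + q(0) = 0, i.e. r^2 - 1 r = 0.
Discriminant: (-1)^2 - 4(0) = 1, so r = (1 ± 1)/2.
Solving: r_1 = 1, r_2 = 0.

indicial: r^2 - 1 r = 0; roots r_1 = 1, r_2 = 0


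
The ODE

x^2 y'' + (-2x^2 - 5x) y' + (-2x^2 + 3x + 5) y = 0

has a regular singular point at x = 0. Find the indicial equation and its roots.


Divide by x^2 to reach normal form y'' + P_1(x) y' + P_2(x) y = 0 with P_1(x) = -2 - 5/x and P_2(x) = -2 + 3/x + 5/x^2.
x = 0 is a singular point because the y'-coefficient -2 - 5/x has a pole at x = 0 and the y-coefficient -2 + 3/x + 5/x^2 has a pole at x = 0.
It is a regular singular point because x P_1(x) = p(x) = -2x - 5 and x^2 P_2(x) = q(x) = -2x^2 + 3x + 5 are polynomials, hence analytic at x = 0.
p(0) = -5,  q(0) = 5.
Indicial equation: r(r-1) + p(0) r + q(0) = 0, i.e. r^2 + (p(0) - 1) r + q(0) = 0, i.e. r^2 - 6 r + 5 = 0.
Discriminant: (-6)^2 - 4(5) = 16, so r = (6 ± 4)/2.
Solving: r_1 = 5, r_2 = 1.

indicial: r^2 - 6 r + 5 = 0; roots r_1 = 5, r_2 = 1


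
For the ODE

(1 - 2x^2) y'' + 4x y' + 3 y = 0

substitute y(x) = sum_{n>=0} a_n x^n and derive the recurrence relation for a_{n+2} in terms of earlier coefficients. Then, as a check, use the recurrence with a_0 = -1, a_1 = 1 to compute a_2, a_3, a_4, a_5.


Substitute y = sum_n a_n x^n.
(1 - 2 x^2) y'' contributes (n+2)(n+1) a_{n+2} - 2 n(n-1) a_n at x^n.
4 x y'(x) contributes 4 n a_n at x^n.
3 y(x) contributes 3 a_n at x^n.
Matching x^n: (n+2)(n+1) a_{n+2} + (-2 n(n-1) + 4 n + 3) a_n = 0.
Thus a_{n+2} = (2 n(n-1) - 4 n - 3) / ((n+1)(n+2)) * a_n.

Check with a_0 = -1, a_1 = 1 (apply the recurrence for n = 0, 1, 2, 3): a_0 = -1, a_1 = 1, a_2 = 3/2, a_3 = -7/6, a_4 = -7/8, a_5 = 7/40.

a_(n+2) = (2 n(n-1) - 4 n - 3) / ((n+1)(n+2)) * a_n; check: a_0 = -1, a_1 = 1, a_2 = 3/2, a_3 = -7/6, a_4 = -7/8, a_5 = 7/40


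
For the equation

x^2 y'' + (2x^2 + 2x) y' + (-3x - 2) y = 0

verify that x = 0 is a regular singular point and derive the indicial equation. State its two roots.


Divide by x^2 to reach normal form y'' + P_1(x) y' + P_2(x) y = 0 with P_1(x) = 2 + 2/x and P_2(x) = -3/x - 2/x^2.
x = 0 is a singular point because the y'-coefficient 2 + 2/x has a pole at x = 0 and the y-coefficient -3/x - 2/x^2 has a pole at x = 0.
It is a regular singular point because x P_1(x) = p(x) = 2x + 2 and x^2 P_2(x) = q(x) = -3x - 2 are polynomials, hence analytic at x = 0.
p(0) = 2,  q(0) = -2.
Indicial equation: r(r-1) + p(0) r + q(0) = 0, i.e. r^2 + (p(0) - 1) r + q(0) = 0, i.e. r^2 + 1 r - 2 = 0.
Discriminant: (1)^2 - 4(-2) = 9, so r = (-1 ± 3)/2.
Solving: r_1 = 1, r_2 = -2.

indicial: r^2 + 1 r - 2 = 0; roots r_1 = 1, r_2 = -2


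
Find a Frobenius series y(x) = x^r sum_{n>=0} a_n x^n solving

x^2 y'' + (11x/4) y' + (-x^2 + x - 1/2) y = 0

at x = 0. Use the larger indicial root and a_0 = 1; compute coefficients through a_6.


Write in Frobenius form y'' + (p(x)/x) y' + (q(x)/x^2) y = 0:
  p(x) = 11/4,  q(x) = -x^2 + x - 1/2.
Indicial equation: r(r-1) + (11/4) r + (-1/2) = 0 -> roots r_1 = 1/4, r_2 = -2.
Take r = r_1 = 1/4. Let y(x) = x^r sum_{n>=0} a_n x^n with a_0 = 1.
Substitute y = x^r sum a_n x^n and match x^{r+n}. The recurrence is
  D(n) a_n + 1 a_{n-1} - 1 a_{n-2} = 0,  where D(n) = (r+n)(r+n-1) + (11/4)(r+n) + (-1/2).
  a_n = [-1 a_{n-1} + 1 a_{n-2}] / D(n).
Since the indicial polynomial factors as (r - r_1)(r - r_2), D(n) = (r_1 + n - r_1)(r_1 + n - r_2) = n(n + 9/4).
Evaluating step by step (a_0 = 1):
  n = 1: D(1) = 1(1 + 9/4) = 13/4; numerator = -1(1) = -1; a_1 = (-1)/(13/4) = -4/13
  n = 2: D(2) = 2(2 + 9/4) = 17/2; numerator = -1(-4/13) + 1(1) = 17/13; a_2 = (17/13)/(17/2) = 2/13
  n = 3: D(3) = 3(3 + 9/4) = 63/4; numerator = -1(2/13) + 1(-4/13) = -6/13; a_3 = (-6/13)/(63/4) = -8/273
  n = 4: D(4) = 4(4 + 9/4) = 25; numerator = -1(-8/273) + 1(2/13) = 50/273; a_4 = (50/273)/(25) = 2/273
  n = 5: D(5) = 5(5 + 9/4) = 145/4; numerator = -1(2/273) + 1(-8/273) = -10/273; a_5 = (-10/273)/(145/4) = -8/7917
  n = 6: D(6) = 6(6 + 9/4) = 99/2; numerator = -1(-8/7917) + 1(2/273) = 22/2639; a_6 = (22/2639)/(99/2) = 4/23751

r = 1/4; a_0 = 1; a_1 = -4/13; a_2 = 2/13; a_3 = -8/273; a_4 = 2/273; a_5 = -8/7917; a_6 = 4/23751


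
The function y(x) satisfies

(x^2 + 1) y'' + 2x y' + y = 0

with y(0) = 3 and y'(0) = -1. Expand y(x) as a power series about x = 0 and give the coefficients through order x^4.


Ansatz: y(x) = sum_{n>=0} a_n x^n, so y'(x) = sum_{n>=1} n a_n x^(n-1) and y''(x) = sum_{n>=2} n(n-1) a_n x^(n-2).
Substitute into P(x) y'' + Q(x) y' + R(x) y = 0 with P(x) = x^2 + 1, Q(x) = 2x, R(x) = 1, and match powers of x.
Initial conditions: a_0 = 3, a_1 = -1.
Setting the coefficient of each power of x to zero and solving order by order (substituting the coefficients already found):
  x^0: 2 a_2 + a_0 = 0  ->  2 a_2 = -a_0 = -3  ->  a_2 = -3/2
  x^1: 6 a_3 + 3 a_1 = 0  ->  6 a_3 = -3 a_1 = 3  ->  a_3 = 1/2
  x^2: 12 a_4 + 7 a_2 = 0  ->  12 a_4 = -7 a_2 = 21/2  ->  a_4 = 7/8
Truncated series: y(x) = 3 - x - (3/2) x^2 + (1/2) x^3 + (7/8) x^4 + O(x^5).

a_0 = 3; a_1 = -1; a_2 = -3/2; a_3 = 1/2; a_4 = 7/8


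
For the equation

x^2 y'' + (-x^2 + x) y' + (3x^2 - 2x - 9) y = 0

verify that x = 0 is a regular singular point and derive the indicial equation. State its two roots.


Divide by x^2 to reach normal form y'' + P_1(x) y' + P_2(x) y = 0 with P_1(x) = -1 + 1/x and P_2(x) = 3 - 2/x - 9/x^2.
x = 0 is a singular point because the y'-coefficient -1 + 1/x has a pole at x = 0 and the y-coefficient 3 - 2/x - 9/x^2 has a pole at x = 0.
It is a regular singular point because x P_1(x) = p(x) = 1 - x and x^2 P_2(x) = q(x) = 3x^2 - 2x - 9 are polynomials, hence analytic at x = 0.
p(0) = 1,  q(0) = -9.
Indicial equation: r(r-1) + p(0) r + q(0) = 0, i.e. r^2 + (p(0) - 1) r + q(0) = 0, i.e. r^2 - 9 = 0.
Discriminant: (0)^2 - 4(-9) = 36, so r = (0 ± 6)/2.
Solving: r_1 = 3, r_2 = -3.

indicial: r^2 - 9 = 0; roots r_1 = 3, r_2 = -3


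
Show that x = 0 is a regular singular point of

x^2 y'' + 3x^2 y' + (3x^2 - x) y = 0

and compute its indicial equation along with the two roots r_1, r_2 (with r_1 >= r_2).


Divide by x^2 to reach normal form y'' + P_1(x) y' + P_2(x) y = 0 with P_1(x) = 3 and P_2(x) = 3 - 1/x.
x = 0 is a singular point because the y-coefficient 3 - 1/x has a pole at x = 0.
It is a regular singular point because x P_1(x) = p(x) = 3x and x^2 P_2(x) = q(x) = 3x^2 - x are polynomials, hence analytic at x = 0.
p(0) = 0,  q(0) = 0.
Indicial equation: r(r-1) + p(0) r + q(0) = 0, i.e. r^2 + (p(0) - 1) r + q(0) = 0, i.e. r^2 - 1 r = 0.
Discriminant: (-1)^2 - 4(0) = 1, so r = (1 ± 1)/2.
Solving: r_1 = 1, r_2 = 0.

indicial: r^2 - 1 r = 0; roots r_1 = 1, r_2 = 0


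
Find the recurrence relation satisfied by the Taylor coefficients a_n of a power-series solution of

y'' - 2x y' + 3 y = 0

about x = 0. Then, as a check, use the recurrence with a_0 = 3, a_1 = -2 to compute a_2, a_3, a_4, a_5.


Substitute y = sum_n a_n x^n.
y''(x) has coefficient (n+2)(n+1) a_{n+2} at x^n;
-2 x y'(x) has coefficient -2 n a_n at x^n (shift);
3 y(x) has coefficient 3 a_n at x^n.
Matching x^n: (n+2)(n+1) a_{n+2} + (-2n + 3) a_n = 0.
Thus a_{n+2} = (2n - 3) / ((n+1)(n+2)) * a_n.

Check with a_0 = 3, a_1 = -2 (apply the recurrence for n = 0, 1, 2, 3): a_0 = 3, a_1 = -2, a_2 = -9/2, a_3 = 1/3, a_4 = -3/8, a_5 = 1/20.

a_(n+2) = (2n - 3) / ((n+1)(n+2)) * a_n; check: a_0 = 3, a_1 = -2, a_2 = -9/2, a_3 = 1/3, a_4 = -3/8, a_5 = 1/20


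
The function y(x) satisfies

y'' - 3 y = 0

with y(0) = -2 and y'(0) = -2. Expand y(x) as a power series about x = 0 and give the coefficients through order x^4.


Ansatz: y(x) = sum_{n>=0} a_n x^n, so y'(x) = sum_{n>=1} n a_n x^(n-1) and y''(x) = sum_{n>=2} n(n-1) a_n x^(n-2).
Substitute into P(x) y'' + Q(x) y' + R(x) y = 0 with P(x) = 1, Q(x) = 0, R(x) = -3, and match powers of x.
Initial conditions: a_0 = -2, a_1 = -2.
Setting the coefficient of each power of x to zero and solving order by order (substituting the coefficients already found):
  x^0: 2 a_2 - 3 a_0 = 0  ->  2 a_2 = 3 a_0 = -6  ->  a_2 = -3
  x^1: 6 a_3 - 3 a_1 = 0  ->  6 a_3 = 3 a_1 = -6  ->  a_3 = -1
  x^2: 12 a_4 - 3 a_2 = 0  ->  12 a_4 = 3 a_2 = -9  ->  a_4 = -3/4
Truncated series: y(x) = -2 - 2 x - 3 x^2 - x^3 - (3/4) x^4 + O(x^5).

a_0 = -2; a_1 = -2; a_2 = -3; a_3 = -1; a_4 = -3/4


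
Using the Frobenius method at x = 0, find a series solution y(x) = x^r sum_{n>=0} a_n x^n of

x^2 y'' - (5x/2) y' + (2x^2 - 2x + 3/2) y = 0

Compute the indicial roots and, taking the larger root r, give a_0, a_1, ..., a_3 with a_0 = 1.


Write in Frobenius form y'' + (p(x)/x) y' + (q(x)/x^2) y = 0:
  p(x) = -5/2,  q(x) = 2x^2 - 2x + 3/2.
Indicial equation: r(r-1) + (-5/2) r + (3/2) = 0 -> roots r_1 = 3, r_2 = 1/2.
Take r = r_1 = 3. Let y(x) = x^r sum_{n>=0} a_n x^n with a_0 = 1.
Substitute y = x^r sum a_n x^n and match x^{r+n}. The recurrence is
  D(n) a_n - 2 a_{n-1} + 2 a_{n-2} = 0,  where D(n) = (r+n)(r+n-1) + (-5/2)(r+n) + (3/2).
  a_n = [2 a_{n-1} - 2 a_{n-2}] / D(n).
Since the indicial polynomial factors as (r - r_1)(r - r_2), D(n) = (r_1 + n - r_1)(r_1 + n - r_2) = n(n + 5/2).
Evaluating step by step (a_0 = 1):
  n = 1: D(1) = 1(1 + 5/2) = 7/2; numerator = 2(1) = 2; a_1 = (2)/(7/2) = 4/7
  n = 2: D(2) = 2(2 + 5/2) = 9; numerator = 2(4/7) - 2(1) = -6/7; a_2 = (-6/7)/(9) = -2/21
  n = 3: D(3) = 3(3 + 5/2) = 33/2; numerator = 2(-2/21) - 2(4/7) = -4/3; a_3 = (-4/3)/(33/2) = -8/99

r = 3; a_0 = 1; a_1 = 4/7; a_2 = -2/21; a_3 = -8/99


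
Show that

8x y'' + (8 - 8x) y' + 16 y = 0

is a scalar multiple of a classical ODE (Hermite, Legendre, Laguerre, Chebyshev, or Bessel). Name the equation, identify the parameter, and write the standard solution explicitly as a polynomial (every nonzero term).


All three coefficients share the factor 8; dividing through by 8 gives  x y'' + (1 - x) y' + 2 y = 0.
This matches the Laguerre equation x y'' + (1 - x) y' + n y = 0 with n = 2; the polynomial solution is L_2(x).
With y = sum_k a_k x^k, matching x^k gives (k+1)k a_{k+1} + (k+1) a_{k+1} - k a_k + n a_k = 0, i.e. (k+1)^2 a_{k+1} = (k - n) a_k = (k - 2) a_k. The right side vanishes at k = 2, so the series terminates at degree 2.
Standard normalization L_n(0) = 1 gives a_0 = 1. Work upward with a_{k+1} = (k - 2) a_k / (k+1)^2:
  a_1 = (0 - 2)(1) / 1^2 = -2/1 = -2
  a_2 = (1 - 2)(-2) / 2^2 = 2/4 = 1/2
Hence L_2(x) = x^2/2 - 2 x + 1.

L_2(x); series = x^2/2 - 2 x + 1


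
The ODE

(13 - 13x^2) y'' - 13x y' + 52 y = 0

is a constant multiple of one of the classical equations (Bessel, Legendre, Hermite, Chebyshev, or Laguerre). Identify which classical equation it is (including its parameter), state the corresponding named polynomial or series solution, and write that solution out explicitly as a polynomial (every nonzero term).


All three coefficients share the factor 13; dividing through by 13 gives  (1 - x^2) y'' - x y' + 4 y = 0.
This matches the Chebyshev equation (1 - x^2) y'' - x y' + n^2 y = 0 (note the -x y' term, not -2x y') with n^2 = 4, so n = 2; the polynomial solution is T_2(x).
With y = sum_k a_k x^k, matching x^k gives (k+2)(k+1) a_{k+2} = (k^2 - n^2) a_k = (k - 2)(k + 2) a_k. The right side vanishes at k = 2, so the series with the parity of 2 terminates at degree 2.
Standard normalization: leading coefficient of T_n is 2^(n-1), so a_2 = 2^1 = 2. Work downward with a_k = (k+1)(k+2) a_{k+2} / ((k - 2)(k + 2)):
  a_0 = (1)(2)(2) / ((0 - 2)(0 + 2)) = 4/(-4) = -1
Hence T_2(x) = 2 x^2 - 1.

T_2(x); series = 2 x^2 - 1


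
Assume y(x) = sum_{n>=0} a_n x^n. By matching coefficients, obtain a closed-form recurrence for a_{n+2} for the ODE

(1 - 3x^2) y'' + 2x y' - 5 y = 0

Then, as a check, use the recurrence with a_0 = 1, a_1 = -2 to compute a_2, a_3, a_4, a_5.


Substitute y = sum_n a_n x^n.
(1 - 3 x^2) y'' contributes (n+2)(n+1) a_{n+2} - 3 n(n-1) a_n at x^n.
2 x y'(x) contributes 2 n a_n at x^n.
-5 y(x) contributes -5 a_n at x^n.
Matching x^n: (n+2)(n+1) a_{n+2} + (-3 n(n-1) + 2 n - 5) a_n = 0.
Thus a_{n+2} = (3 n(n-1) - 2 n + 5) / ((n+1)(n+2)) * a_n.

Check with a_0 = 1, a_1 = -2 (apply the recurrence for n = 0, 1, 2, 3): a_0 = 1, a_1 = -2, a_2 = 5/2, a_3 = -1, a_4 = 35/24, a_5 = -17/20.

a_(n+2) = (3 n(n-1) - 2 n + 5) / ((n+1)(n+2)) * a_n; check: a_0 = 1, a_1 = -2, a_2 = 5/2, a_3 = -1, a_4 = 35/24, a_5 = -17/20


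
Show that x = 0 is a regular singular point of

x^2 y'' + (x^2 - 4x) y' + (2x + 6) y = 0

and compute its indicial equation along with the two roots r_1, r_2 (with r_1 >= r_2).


Divide by x^2 to reach normal form y'' + P_1(x) y' + P_2(x) y = 0 with P_1(x) = 1 - 4/x and P_2(x) = 2/x + 6/x^2.
x = 0 is a singular point because the y'-coefficient 1 - 4/x has a pole at x = 0 and the y-coefficient 2/x + 6/x^2 has a pole at x = 0.
It is a regular singular point because x P_1(x) = p(x) = x - 4 and x^2 P_2(x) = q(x) = 2x + 6 are polynomials, hence analytic at x = 0.
p(0) = -4,  q(0) = 6.
Indicial equation: r(r-1) + p(0) r + q(0) = 0, i.e. r^2 + (p(0) - 1) r + q(0) = 0, i.e. r^2 - 5 r + 6 = 0.
Discriminant: (-5)^2 - 4(6) = 1, so r = (5 ± 1)/2.
Solving: r_1 = 3, r_2 = 2.

indicial: r^2 - 5 r + 6 = 0; roots r_1 = 3, r_2 = 2


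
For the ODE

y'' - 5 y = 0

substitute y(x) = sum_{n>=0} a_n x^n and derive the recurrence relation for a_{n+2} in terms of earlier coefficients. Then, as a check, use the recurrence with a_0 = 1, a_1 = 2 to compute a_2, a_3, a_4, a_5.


Substitute y = sum_n a_n x^n into y'' + (const) y = 0.
y''(x) = sum_{n>=0} (n+2)(n+1) a_{n+2} x^n.
The ODE becomes sum_n [(n+2)(n+1) a_{n+2} - 5 a_n] x^n = 0.
Setting each coefficient to zero gives the recurrence:
  (n+2)(n+1) a_{n+2} - 5 a_n = 0,
  a_{n+2} = 5 / ((n+1)(n+2)) a_n.

Check with a_0 = 1, a_1 = 2 (apply the recurrence for n = 0, 1, 2, 3): a_0 = 1, a_1 = 2, a_2 = 5/2, a_3 = 5/3, a_4 = 25/24, a_5 = 5/12.

a_{n+2} = 5/((n+1)(n+2)) * a_n; check: a_0 = 1, a_1 = 2, a_2 = 5/2, a_3 = 5/3, a_4 = 25/24, a_5 = 5/12


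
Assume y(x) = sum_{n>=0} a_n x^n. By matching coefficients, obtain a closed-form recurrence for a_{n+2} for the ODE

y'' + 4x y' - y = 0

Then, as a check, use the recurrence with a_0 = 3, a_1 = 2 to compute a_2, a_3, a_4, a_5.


Substitute y = sum_n a_n x^n.
y''(x) has coefficient (n+2)(n+1) a_{n+2} at x^n;
4 x y'(x) has coefficient 4 n a_n at x^n (shift);
-y(x) has coefficient -1 a_n at x^n.
Matching x^n: (n+2)(n+1) a_{n+2} + (4n - 1) a_n = 0.
Thus a_{n+2} = (-4n + 1) / ((n+1)(n+2)) * a_n.

Check with a_0 = 3, a_1 = 2 (apply the recurrence for n = 0, 1, 2, 3): a_0 = 3, a_1 = 2, a_2 = 3/2, a_3 = -1, a_4 = -7/8, a_5 = 11/20.

a_(n+2) = (-4n + 1) / ((n+1)(n+2)) * a_n; check: a_0 = 3, a_1 = 2, a_2 = 3/2, a_3 = -1, a_4 = -7/8, a_5 = 11/20


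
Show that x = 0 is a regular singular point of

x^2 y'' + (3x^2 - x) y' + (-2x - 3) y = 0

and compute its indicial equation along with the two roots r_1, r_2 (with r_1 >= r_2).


Divide by x^2 to reach normal form y'' + P_1(x) y' + P_2(x) y = 0 with P_1(x) = 3 - 1/x and P_2(x) = -2/x - 3/x^2.
x = 0 is a singular point because the y'-coefficient 3 - 1/x has a pole at x = 0 and the y-coefficient -2/x - 3/x^2 has a pole at x = 0.
It is a regular singular point because x P_1(x) = p(x) = 3x - 1 and x^2 P_2(x) = q(x) = -2x - 3 are polynomials, hence analytic at x = 0.
p(0) = -1,  q(0) = -3.
Indicial equation: r(r-1) + p(0) r + q(0) = 0, i.e. r^2 + (p(0) - 1) r + q(0) = 0, i.e. r^2 - 2 r - 3 = 0.
Discriminant: (-2)^2 - 4(-3) = 16, so r = (2 ± 4)/2.
Solving: r_1 = 3, r_2 = -1.

indicial: r^2 - 2 r - 3 = 0; roots r_1 = 3, r_2 = -1


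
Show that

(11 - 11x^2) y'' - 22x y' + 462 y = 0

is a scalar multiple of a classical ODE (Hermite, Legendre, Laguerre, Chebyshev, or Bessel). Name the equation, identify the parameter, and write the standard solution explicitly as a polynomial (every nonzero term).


All three coefficients share the factor 11; dividing through by 11 gives  (1 - x^2) y'' - 2x y' + 42 y = 0.
This matches the Legendre equation (1 - x^2) y'' - 2x y' + n(n+1) y = 0 (note the -2x y' term) with n(n+1) = 42, so n = 6; the polynomial solution is P_6(x).
With y = sum_k a_k x^k, matching x^k gives (k+2)(k+1) a_{k+2} = [k(k+1) - n(n+1)] a_k = (k - 6)(k + 7) a_k. The right side vanishes at k = 6, so the series with the parity of 6 terminates at degree 6.
Standard normalization (P_n(1) = 1): leading coefficient (2n)!/(2^n (n!)^2) = 479001600/(64*518400) = 231/16, so a_6 = 231/16. Work downward with a_k = (k+1)(k+2) a_{k+2} / ((k - 6)(k + 7)):
  a_4 = (5)(6)(231/16) / ((4 - 6)(4 + 7)) = (3465/8)/(-22) = -315/16
  a_2 = (3)(4)(-315/16) / ((2 - 6)(2 + 7)) = (-945/4)/(-36) = 105/16
  a_0 = (1)(2)(105/16) / ((0 - 6)(0 + 7)) = (105/8)/(-42) = -5/16
Hence P_6(x) = 231 x^6/16 - 315 x^4/16 + 105 x^2/16 - 5/16.

P_6(x); series = 231 x^6/16 - 315 x^4/16 + 105 x^2/16 - 5/16


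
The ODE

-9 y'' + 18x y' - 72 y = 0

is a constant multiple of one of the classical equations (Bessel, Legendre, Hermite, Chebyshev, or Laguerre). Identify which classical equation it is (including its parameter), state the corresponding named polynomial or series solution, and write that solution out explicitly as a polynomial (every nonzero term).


All three coefficients share the factor -9; dividing through by -9 gives  y'' - 2x y' + 8 y = 0.
This matches the Hermite equation y'' - 2x y' + 2n y = 0 with 2n = 8, so n = 4; the polynomial solution is H_4(x).
With y = sum_k a_k x^k, matching x^k gives (k+2)(k+1) a_{k+2} = 2(k - n) a_k = 2(k - 4) a_k. The right side vanishes at k = 4, so the series with the parity of 4 terminates at degree 4.
Standard normalization: leading coefficient of H_n is 2^n, so a_4 = 2^4 = 16. Work downward with a_k = (k+1)(k+2) a_{k+2} / (2(k - n)):
  a_2 = (3)(4)(16) / (2(2 - 4)) = 192/(-4) = -48
  a_0 = (1)(2)(-48) / (2(0 - 4)) = -96/(-8) = 12
Hence H_4(x) = 16 x^4 - 48 x^2 + 12.

H_4(x); series = 16 x^4 - 48 x^2 + 12


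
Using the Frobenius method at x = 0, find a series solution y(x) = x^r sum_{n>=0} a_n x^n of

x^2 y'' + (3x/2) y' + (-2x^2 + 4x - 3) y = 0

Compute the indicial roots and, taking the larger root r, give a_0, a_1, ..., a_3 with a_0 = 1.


Write in Frobenius form y'' + (p(x)/x) y' + (q(x)/x^2) y = 0:
  p(x) = 3/2,  q(x) = -2x^2 + 4x - 3.
Indicial equation: r(r-1) + (3/2) r + (-3) = 0 -> roots r_1 = 3/2, r_2 = -2.
Take r = r_1 = 3/2. Let y(x) = x^r sum_{n>=0} a_n x^n with a_0 = 1.
Substitute y = x^r sum a_n x^n and match x^{r+n}. The recurrence is
  D(n) a_n + 4 a_{n-1} - 2 a_{n-2} = 0,  where D(n) = (r+n)(r+n-1) + (3/2)(r+n) + (-3).
  a_n = [-4 a_{n-1} + 2 a_{n-2}] / D(n).
Since the indicial polynomial factors as (r - r_1)(r - r_2), D(n) = (r_1 + n - r_1)(r_1 + n - r_2) = n(n + 7/2).
Evaluating step by step (a_0 = 1):
  n = 1: D(1) = 1(1 + 7/2) = 9/2; numerator = -4(1) = -4; a_1 = (-4)/(9/2) = -8/9
  n = 2: D(2) = 2(2 + 7/2) = 11; numerator = -4(-8/9) + 2(1) = 50/9; a_2 = (50/9)/(11) = 50/99
  n = 3: D(3) = 3(3 + 7/2) = 39/2; numerator = -4(50/99) + 2(-8/9) = -376/99; a_3 = (-376/99)/(39/2) = -752/3861

r = 3/2; a_0 = 1; a_1 = -8/9; a_2 = 50/99; a_3 = -752/3861


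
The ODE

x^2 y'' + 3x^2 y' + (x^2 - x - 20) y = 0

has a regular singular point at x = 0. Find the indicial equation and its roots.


Divide by x^2 to reach normal form y'' + P_1(x) y' + P_2(x) y = 0 with P_1(x) = 3 and P_2(x) = 1 - 1/x - 20/x^2.
x = 0 is a singular point because the y-coefficient 1 - 1/x - 20/x^2 has a pole at x = 0.
It is a regular singular point because x P_1(x) = p(x) = 3x and x^2 P_2(x) = q(x) = x^2 - x - 20 are polynomials, hence analytic at x = 0.
p(0) = 0,  q(0) = -20.
Indicial equation: r(r-1) + p(0) r + q(0) = 0, i.e. r^2 + (p(0) - 1) r + q(0) = 0, i.e. r^2 - 1 r - 20 = 0.
Discriminant: (-1)^2 - 4(-20) = 81, so r = (1 ± 9)/2.
Solving: r_1 = 5, r_2 = -4.

indicial: r^2 - 1 r - 20 = 0; roots r_1 = 5, r_2 = -4


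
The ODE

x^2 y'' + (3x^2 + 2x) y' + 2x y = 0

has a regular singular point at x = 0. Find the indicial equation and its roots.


Divide by x^2 to reach normal form y'' + P_1(x) y' + P_2(x) y = 0 with P_1(x) = 3 + 2/x and P_2(x) = 2/x.
x = 0 is a singular point because the y'-coefficient 3 + 2/x has a pole at x = 0 and the y-coefficient 2/x has a pole at x = 0.
It is a regular singular point because x P_1(x) = p(x) = 3x + 2 and x^2 P_2(x) = q(x) = 2x are polynomials, hence analytic at x = 0.
p(0) = 2,  q(0) = 0.
Indicial equation: r(r-1) + p(0) r + q(0) = 0, i.e. r^2 + (p(0) - 1) r + q(0) = 0, i.e. r^2 + 1 r = 0.
Discriminant: (1)^2 - 4(0) = 1, so r = (-1 ± 1)/2.
Solving: r_1 = 0, r_2 = -1.

indicial: r^2 + 1 r = 0; roots r_1 = 0, r_2 = -1
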